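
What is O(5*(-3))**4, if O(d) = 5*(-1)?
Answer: 625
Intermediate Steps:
O(d) = -5
O(5*(-3))**4 = (-5)**4 = 625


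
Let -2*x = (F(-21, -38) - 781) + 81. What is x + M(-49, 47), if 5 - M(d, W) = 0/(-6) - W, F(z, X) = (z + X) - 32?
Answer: 895/2 ≈ 447.50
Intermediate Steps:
F(z, X) = -32 + X + z (F(z, X) = (X + z) - 32 = -32 + X + z)
x = 791/2 (x = -(((-32 - 38 - 21) - 781) + 81)/2 = -((-91 - 781) + 81)/2 = -(-872 + 81)/2 = -1/2*(-791) = 791/2 ≈ 395.50)
M(d, W) = 5 + W (M(d, W) = 5 - (0/(-6) - W) = 5 - (0*(-1/6) - W) = 5 - (0 - W) = 5 - (-1)*W = 5 + W)
x + M(-49, 47) = 791/2 + (5 + 47) = 791/2 + 52 = 895/2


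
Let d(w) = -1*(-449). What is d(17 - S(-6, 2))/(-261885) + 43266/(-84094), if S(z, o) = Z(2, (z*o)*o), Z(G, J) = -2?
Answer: -5684237308/11011478595 ≈ -0.51621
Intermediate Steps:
S(z, o) = -2
d(w) = 449
d(17 - S(-6, 2))/(-261885) + 43266/(-84094) = 449/(-261885) + 43266/(-84094) = 449*(-1/261885) + 43266*(-1/84094) = -449/261885 - 21633/42047 = -5684237308/11011478595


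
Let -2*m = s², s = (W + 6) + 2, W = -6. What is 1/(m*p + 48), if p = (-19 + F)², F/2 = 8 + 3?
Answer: 1/30 ≈ 0.033333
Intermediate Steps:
F = 22 (F = 2*(8 + 3) = 2*11 = 22)
p = 9 (p = (-19 + 22)² = 3² = 9)
s = 2 (s = (-6 + 6) + 2 = 0 + 2 = 2)
m = -2 (m = -½*2² = -½*4 = -2)
1/(m*p + 48) = 1/(-2*9 + 48) = 1/(-18 + 48) = 1/30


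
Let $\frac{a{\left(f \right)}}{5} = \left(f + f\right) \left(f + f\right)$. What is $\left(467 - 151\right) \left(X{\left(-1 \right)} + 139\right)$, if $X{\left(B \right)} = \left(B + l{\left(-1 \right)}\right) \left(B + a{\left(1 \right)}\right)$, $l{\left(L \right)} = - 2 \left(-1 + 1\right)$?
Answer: $37920$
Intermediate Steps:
$l{\left(L \right)} = 0$ ($l{\left(L \right)} = \left(-2\right) 0 = 0$)
$a{\left(f \right)} = 20 f^{2}$ ($a{\left(f \right)} = 5 \left(f + f\right) \left(f + f\right) = 5 \cdot 2 f 2 f = 5 \cdot 4 f^{2} = 20 f^{2}$)
$X{\left(B \right)} = B \left(20 + B\right)$ ($X{\left(B \right)} = \left(B + 0\right) \left(B + 20 \cdot 1^{2}\right) = B \left(B + 20 \cdot 1\right) = B \left(B + 20\right) = B \left(20 + B\right)$)
$\left(467 - 151\right) \left(X{\left(-1 \right)} + 139\right) = \left(467 - 151\right) \left(- (20 - 1) + 139\right) = 316 \left(\left(-1\right) 19 + 139\right) = 316 \left(-19 + 139\right) = 316 \cdot 120 = 37920$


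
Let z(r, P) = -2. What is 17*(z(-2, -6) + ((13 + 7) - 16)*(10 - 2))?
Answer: 510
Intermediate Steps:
17*(z(-2, -6) + ((13 + 7) - 16)*(10 - 2)) = 17*(-2 + ((13 + 7) - 16)*(10 - 2)) = 17*(-2 + (20 - 16)*8) = 17*(-2 + 4*8) = 17*(-2 + 32) = 17*30 = 510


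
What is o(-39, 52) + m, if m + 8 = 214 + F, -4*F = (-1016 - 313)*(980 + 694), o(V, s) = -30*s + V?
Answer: 1109587/2 ≈ 5.5479e+5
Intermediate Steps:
o(V, s) = V - 30*s
F = 1112373/2 (F = -(-1016 - 313)*(980 + 694)/4 = -(-1329)*1674/4 = -¼*(-2224746) = 1112373/2 ≈ 5.5619e+5)
m = 1112785/2 (m = -8 + (214 + 1112373/2) = -8 + 1112801/2 = 1112785/2 ≈ 5.5639e+5)
o(-39, 52) + m = (-39 - 30*52) + 1112785/2 = (-39 - 1560) + 1112785/2 = -1599 + 1112785/2 = 1109587/2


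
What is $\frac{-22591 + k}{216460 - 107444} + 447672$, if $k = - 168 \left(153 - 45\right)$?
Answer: $\frac{48803370017}{109016} \approx 4.4767 \cdot 10^{5}$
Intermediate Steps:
$k = -18144$ ($k = \left(-168\right) 108 = -18144$)
$\frac{-22591 + k}{216460 - 107444} + 447672 = \frac{-22591 - 18144}{216460 - 107444} + 447672 = - \frac{40735}{109016} + 447672 = \frac{48803370017}{109016}$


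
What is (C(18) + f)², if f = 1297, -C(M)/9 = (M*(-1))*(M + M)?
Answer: 50822641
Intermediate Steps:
C(M) = 18*M² (C(M) = -9*M*(-1)*(M + M) = -9*(-M)*2*M = -(-18)*M² = 18*M²)
(C(18) + f)² = (18*18² + 1297)² = (18*324 + 1297)² = (5832 + 1297)² = 7129² = 50822641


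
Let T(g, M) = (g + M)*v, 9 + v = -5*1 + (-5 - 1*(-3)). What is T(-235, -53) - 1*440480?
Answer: -435872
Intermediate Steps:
v = -16 (v = -9 + (-5*1 + (-5 - 1*(-3))) = -9 + (-5 + (-5 + 3)) = -9 + (-5 - 2) = -9 - 7 = -16)
T(g, M) = -16*M - 16*g (T(g, M) = (g + M)*(-16) = (M + g)*(-16) = -16*M - 16*g)
T(-235, -53) - 1*440480 = (-16*(-53) - 16*(-235)) - 1*440480 = (848 + 3760) - 440480 = 4608 - 440480 = -435872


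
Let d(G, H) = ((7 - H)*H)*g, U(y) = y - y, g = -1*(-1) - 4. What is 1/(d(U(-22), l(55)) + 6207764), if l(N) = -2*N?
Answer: 1/6246374 ≈ 1.6009e-7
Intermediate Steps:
g = -3 (g = 1 - 4 = -3)
U(y) = 0
d(G, H) = -3*H*(7 - H) (d(G, H) = ((7 - H)*H)*(-3) = (H*(7 - H))*(-3) = -3*H*(7 - H))
1/(d(U(-22), l(55)) + 6207764) = 1/(3*(-2*55)*(-7 - 2*55) + 6207764) = 1/(3*(-110)*(-7 - 110) + 6207764) = 1/(3*(-110)*(-117) + 6207764) = 1/(38610 + 6207764) = 1/6246374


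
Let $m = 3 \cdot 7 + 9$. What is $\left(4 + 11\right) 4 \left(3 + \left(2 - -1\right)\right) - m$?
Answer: $330$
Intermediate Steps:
$m = 30$ ($m = 21 + 9 = 30$)
$\left(4 + 11\right) 4 \left(3 + \left(2 - -1\right)\right) - m = \left(4 + 11\right) 4 \left(3 + \left(2 - -1\right)\right) - 30 = 15 \cdot 4 \left(3 + \left(2 + 1\right)\right) - 30 = 15 \cdot 4 \left(3 + 3\right) - 30 = 15 \cdot 4 \cdot 6 - 30 = 15 \cdot 24 - 30 = 360 - 30 = 330$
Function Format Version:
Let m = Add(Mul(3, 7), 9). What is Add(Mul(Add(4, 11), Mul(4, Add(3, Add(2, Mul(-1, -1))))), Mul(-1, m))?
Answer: 330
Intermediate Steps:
m = 30 (m = Add(21, 9) = 30)
Add(Mul(Add(4, 11), Mul(4, Add(3, Add(2, Mul(-1, -1))))), Mul(-1, m)) = Add(Mul(Add(4, 11), Mul(4, Add(3, Add(2, Mul(-1, -1))))), Mul(-1, 30)) = Add(Mul(15, Mul(4, Add(3, Add(2, 1)))), -30) = Add(Mul(15, Mul(4, Add(3, 3))), -30) = Add(Mul(15, Mul(4, 6)), -30) = Add(Mul(15, 24), -30) = Add(360, -30) = 330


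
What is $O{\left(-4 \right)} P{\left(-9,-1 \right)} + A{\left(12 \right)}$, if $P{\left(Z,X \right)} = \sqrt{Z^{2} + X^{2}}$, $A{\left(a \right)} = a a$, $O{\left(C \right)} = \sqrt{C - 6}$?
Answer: $144 + 2 i \sqrt{205} \approx 144.0 + 28.636 i$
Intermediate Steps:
$O{\left(C \right)} = \sqrt{-6 + C}$
$A{\left(a \right)} = a^{2}$
$P{\left(Z,X \right)} = \sqrt{X^{2} + Z^{2}}$
$O{\left(-4 \right)} P{\left(-9,-1 \right)} + A{\left(12 \right)} = \sqrt{-6 - 4} \sqrt{\left(-1\right)^{2} + \left(-9\right)^{2}} + 12^{2} = \sqrt{-10} \sqrt{1 + 81} + 144 = i \sqrt{10} \sqrt{82} + 144 = 2 i \sqrt{205} + 144 = 144 + 2 i \sqrt{205}$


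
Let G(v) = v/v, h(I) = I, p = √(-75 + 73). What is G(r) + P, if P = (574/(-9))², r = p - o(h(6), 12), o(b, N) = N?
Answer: 329557/81 ≈ 4068.6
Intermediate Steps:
p = I*√2 (p = √(-2) = I*√2 ≈ 1.4142*I)
r = -12 + I*√2 (r = I*√2 - 1*12 = I*√2 - 12 = -12 + I*√2 ≈ -12.0 + 1.4142*I)
G(v) = 1
P = 329476/81 (P = (574*(-⅑))² = (-574/9)² = 329476/81 ≈ 4067.6)
G(r) + P = 1 + 329476/81 = 329557/81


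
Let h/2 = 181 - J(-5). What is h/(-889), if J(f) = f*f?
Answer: -312/889 ≈ -0.35096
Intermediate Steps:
J(f) = f²
h = 312 (h = 2*(181 - 1*(-5)²) = 2*(181 - 1*25) = 2*(181 - 25) = 2*156 = 312)
h/(-889) = 312/(-889) = 312*(-1/889) = -312/889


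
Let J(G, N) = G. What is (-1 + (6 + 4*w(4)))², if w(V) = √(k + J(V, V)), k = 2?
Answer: 121 + 40*√6 ≈ 218.98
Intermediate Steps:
w(V) = √(2 + V)
(-1 + (6 + 4*w(4)))² = (-1 + (6 + 4*√(2 + 4)))² = (-1 + (6 + 4*√6))² = (5 + 4*√6)²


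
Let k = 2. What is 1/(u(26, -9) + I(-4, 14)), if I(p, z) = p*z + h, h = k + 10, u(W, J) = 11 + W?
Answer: -1/7 ≈ -0.14286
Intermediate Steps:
h = 12 (h = 2 + 10 = 12)
I(p, z) = 12 + p*z (I(p, z) = p*z + 12 = 12 + p*z)
1/(u(26, -9) + I(-4, 14)) = 1/((11 + 26) + (12 - 4*14)) = 1/(37 + (12 - 56)) = 1/(37 - 44) = 1/(-7) = -1/7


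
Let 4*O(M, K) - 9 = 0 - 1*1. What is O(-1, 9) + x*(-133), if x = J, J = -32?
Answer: 4258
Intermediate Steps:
O(M, K) = 2 (O(M, K) = 9/4 + (0 - 1*1)/4 = 9/4 + (0 - 1)/4 = 9/4 + (¼)*(-1) = 9/4 - ¼ = 2)
x = -32
O(-1, 9) + x*(-133) = 2 - 32*(-133) = 2 + 4256 = 4258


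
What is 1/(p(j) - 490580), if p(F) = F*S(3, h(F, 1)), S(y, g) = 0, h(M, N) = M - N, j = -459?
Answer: -1/490580 ≈ -2.0384e-6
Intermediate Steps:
p(F) = 0 (p(F) = F*0 = 0)
1/(p(j) - 490580) = 1/(0 - 490580) = 1/(-490580) = -1/490580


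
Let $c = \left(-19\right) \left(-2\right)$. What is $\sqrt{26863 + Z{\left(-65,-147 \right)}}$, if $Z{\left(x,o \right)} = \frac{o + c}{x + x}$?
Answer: $\frac{\sqrt{453998870}}{130} \approx 163.9$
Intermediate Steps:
$c = 38$
$Z{\left(x,o \right)} = \frac{38 + o}{2 x}$ ($Z{\left(x,o \right)} = \frac{o + 38}{x + x} = \frac{38 + o}{2 x}$)
$\sqrt{26863 + Z{\left(-65,-147 \right)}} = \sqrt{26863 + \frac{38 - 147}{2 \left(-65\right)}} = \sqrt{26863 + \frac{1}{2} \left(- \frac{1}{65}\right) \left(-109\right)} = \sqrt{26863 + \frac{109}{130}} = \sqrt{\frac{3492299}{130}} = \frac{\sqrt{453998870}}{130}$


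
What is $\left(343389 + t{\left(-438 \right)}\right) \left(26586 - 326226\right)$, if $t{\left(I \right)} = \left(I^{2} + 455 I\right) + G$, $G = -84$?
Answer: $-100636790760$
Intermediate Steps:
$t{\left(I \right)} = -84 + I^{2} + 455 I$ ($t{\left(I \right)} = \left(I^{2} + 455 I\right) - 84 = -84 + I^{2} + 455 I$)
$\left(343389 + t{\left(-438 \right)}\right) \left(26586 - 326226\right) = \left(343389 + \left(-84 + \left(-438\right)^{2} + 455 \left(-438\right)\right)\right) \left(26586 - 326226\right) = \left(343389 - 7530\right) \left(-299640\right) = 335859 \left(-299640\right) = -100636790760$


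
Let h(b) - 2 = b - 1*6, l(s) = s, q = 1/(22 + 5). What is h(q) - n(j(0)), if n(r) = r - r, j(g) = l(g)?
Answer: -107/27 ≈ -3.9630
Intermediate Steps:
q = 1/27 ≈ 0.037037
h(b) = -4 + b (h(b) = 2 + (b - 1*6) = 2 + (b - 6) = 2 + (-6 + b) = -4 + b)
j(g) = g
n(r) = 0
h(q) - n(j(0)) = (-4 + 1/27) - 1*0 = -107/27 + 0 = -107/27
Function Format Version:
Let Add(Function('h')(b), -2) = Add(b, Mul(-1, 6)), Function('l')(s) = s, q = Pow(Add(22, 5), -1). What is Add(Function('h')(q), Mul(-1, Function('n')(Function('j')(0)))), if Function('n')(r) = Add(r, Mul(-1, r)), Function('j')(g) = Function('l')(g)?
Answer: Rational(-107, 27) ≈ -3.9630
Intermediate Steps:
q = Rational(1, 27) (q = Pow(27, -1) = Rational(1, 27) ≈ 0.037037)
Function('h')(b) = Add(-4, b) (Function('h')(b) = Add(2, Add(b, Mul(-1, 6))) = Add(2, Add(b, -6)) = Add(2, Add(-6, b)) = Add(-4, b))
Function('j')(g) = g
Function('n')(r) = 0
Add(Function('h')(q), Mul(-1, Function('n')(Function('j')(0)))) = Add(Add(-4, Rational(1, 27)), Mul(-1, 0)) = Add(Rational(-107, 27), 0) = Rational(-107, 27)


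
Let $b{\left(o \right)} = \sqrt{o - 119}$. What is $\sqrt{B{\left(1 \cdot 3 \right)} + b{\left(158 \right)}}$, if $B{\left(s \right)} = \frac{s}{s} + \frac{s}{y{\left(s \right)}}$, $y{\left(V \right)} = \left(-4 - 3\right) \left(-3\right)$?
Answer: $\frac{\sqrt{56 + 49 \sqrt{39}}}{7} \approx 2.7181$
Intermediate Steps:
$y{\left(V \right)} = 21$ ($y{\left(V \right)} = \left(-7\right) \left(-3\right) = 21$)
$B{\left(s \right)} = 1 + \frac{s}{21}$ ($B{\left(s \right)} = \frac{s}{s} + \frac{s}{21} = 1 + s \frac{1}{21} = 1 + \frac{s}{21}$)
$b{\left(o \right)} = \sqrt{-119 + o}$
$\sqrt{B{\left(1 \cdot 3 \right)} + b{\left(158 \right)}} = \sqrt{\left(1 + \frac{1 \cdot 3}{21}\right) + \sqrt{-119 + 158}} = \sqrt{\left(1 + \frac{1}{21} \cdot 3\right) + \sqrt{39}} = \sqrt{\left(1 + \frac{1}{7}\right) + \sqrt{39}} = \sqrt{\frac{8}{7} + \sqrt{39}}$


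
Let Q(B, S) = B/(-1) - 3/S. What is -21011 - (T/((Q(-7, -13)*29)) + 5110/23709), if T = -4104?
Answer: -96907525669/4616481 ≈ -20992.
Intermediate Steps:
Q(B, S) = -B - 3/S (Q(B, S) = B*(-1) - 3/S = -B - 3/S)
-21011 - (T/((Q(-7, -13)*29)) + 5110/23709) = -21011 - (-4104*1/(29*(-1*(-7) - 3/(-13))) + 5110/23709) = -21011 - (-4104*1/(29*(7 - 3*(-1/13))) + 5110*(1/23709)) = -21011 - (-4104*1/(29*(7 + 3/13)) + 730/3387) = -21011 - (-4104/((94/13)*29) + 730/3387) = -21011 - (-4104/2726/13 + 730/3387) = -21011 - (-4104*13/2726 + 730/3387) = -21011 - (-26676/1363 + 730/3387) = -21011 - 1*(-89356622/4616481) = -21011 + 89356622/4616481 = -96907525669/4616481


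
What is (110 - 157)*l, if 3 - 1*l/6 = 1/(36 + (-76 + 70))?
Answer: -4183/5 ≈ -836.60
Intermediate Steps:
l = 89/5 (l = 18 - 6/(36 + (-76 + 70)) = 18 - 6/(36 - 6) = 18 - 6/30 = 18 - 6*1/30 = 18 - ⅕ = 89/5 ≈ 17.800)
(110 - 157)*l = (110 - 157)*(89/5) = -47*89/5 = -4183/5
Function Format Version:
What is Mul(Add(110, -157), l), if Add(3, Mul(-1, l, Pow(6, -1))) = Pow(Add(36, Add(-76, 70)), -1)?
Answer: Rational(-4183, 5) ≈ -836.60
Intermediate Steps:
l = Rational(89, 5) (l = Add(18, Mul(-6, Pow(Add(36, Add(-76, 70)), -1))) = Add(18, Mul(-6, Pow(Add(36, -6), -1))) = Add(18, Mul(-6, Pow(30, -1))) = Add(18, Mul(-6, Rational(1, 30))) = Add(18, Rational(-1, 5)) = Rational(89, 5) ≈ 17.800)
Mul(Add(110, -157), l) = Mul(Add(110, -157), Rational(89, 5)) = Mul(-47, Rational(89, 5)) = Rational(-4183, 5)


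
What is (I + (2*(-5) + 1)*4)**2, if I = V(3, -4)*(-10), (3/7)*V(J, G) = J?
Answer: 11236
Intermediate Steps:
V(J, G) = 7*J/3
I = -70 (I = ((7/3)*3)*(-10) = 7*(-10) = -70)
(I + (2*(-5) + 1)*4)**2 = (-70 + (2*(-5) + 1)*4)**2 = (-70 + (-10 + 1)*4)**2 = (-70 - 9*4)**2 = (-70 - 36)**2 = (-106)**2 = 11236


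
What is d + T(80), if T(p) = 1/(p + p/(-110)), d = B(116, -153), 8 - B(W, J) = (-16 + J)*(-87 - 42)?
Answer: -19003485/872 ≈ -21793.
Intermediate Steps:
B(W, J) = -2056 + 129*J (B(W, J) = 8 - (-16 + J)*(-87 - 42) = 8 - (-16 + J)*(-129) = 8 - (2064 - 129*J) = 8 + (-2064 + 129*J) = -2056 + 129*J)
d = -21793 (d = -2056 + 129*(-153) = -2056 - 19737 = -21793)
T(p) = 110/(109*p) (T(p) = 1/(p + p*(-1/110)) = 1/(p - p/110) = 1/(109*p/110) = 110/(109*p))
d + T(80) = -21793 + (110/109)/80 = -21793 + (110/109)*(1/80) = -21793 + 11/872 = -19003485/872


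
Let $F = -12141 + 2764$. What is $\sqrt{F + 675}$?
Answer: $i \sqrt{8702} \approx 93.285 i$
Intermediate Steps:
$F = -9377$
$\sqrt{F + 675} = \sqrt{-9377 + 675} = \sqrt{-8702} = i \sqrt{8702}$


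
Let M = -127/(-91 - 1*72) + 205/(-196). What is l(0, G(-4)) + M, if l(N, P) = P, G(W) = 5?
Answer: 151217/31948 ≈ 4.7332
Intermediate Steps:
M = -8523/31948 (M = -127/(-91 - 72) + 205*(-1/196) = -127/(-163) - 205/196 = -127*(-1/163) - 205/196 = 127/163 - 205/196 = -8523/31948 ≈ -0.26678)
l(0, G(-4)) + M = 5 - 8523/31948 = 151217/31948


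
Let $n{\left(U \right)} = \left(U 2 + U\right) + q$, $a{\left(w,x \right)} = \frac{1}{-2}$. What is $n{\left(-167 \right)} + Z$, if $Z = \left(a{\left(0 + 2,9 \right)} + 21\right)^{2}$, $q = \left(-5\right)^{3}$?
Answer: $- \frac{823}{4} \approx -205.75$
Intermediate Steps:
$a{\left(w,x \right)} = - \frac{1}{2}$
$q = -125$
$n{\left(U \right)} = -125 + 3 U$ ($n{\left(U \right)} = \left(U 2 + U\right) - 125 = \left(2 U + U\right) - 125 = 3 U - 125 = -125 + 3 U$)
$Z = \frac{1681}{4}$ ($Z = \left(- \frac{1}{2} + 21\right)^{2} = \left(\frac{41}{2}\right)^{2} = \frac{1681}{4} \approx 420.25$)
$n{\left(-167 \right)} + Z = \left(-125 + 3 \left(-167\right)\right) + \frac{1681}{4} = \left(-125 - 501\right) + \frac{1681}{4} = -626 + \frac{1681}{4} = - \frac{823}{4}$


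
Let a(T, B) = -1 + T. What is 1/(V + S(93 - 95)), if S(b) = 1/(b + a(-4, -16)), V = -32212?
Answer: -7/225485 ≈ -3.1044e-5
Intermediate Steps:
S(b) = 1/(-5 + b) (S(b) = 1/(b + (-1 - 4)) = 1/(b - 5) = 1/(-5 + b))
1/(V + S(93 - 95)) = 1/(-32212 + 1/(-5 + (93 - 95))) = 1/(-32212 + 1/(-5 - 2)) = 1/(-32212 + 1/(-7)) = 1/(-32212 - ⅐) = 1/(-225485/7) = -7/225485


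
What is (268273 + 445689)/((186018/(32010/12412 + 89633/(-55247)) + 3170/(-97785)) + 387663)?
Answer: 4579372169126006058/3733800481807005841 ≈ 1.2265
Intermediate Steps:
(268273 + 445689)/((186018/(32010/12412 + 89633/(-55247)) + 3170/(-97785)) + 387663) = 713962/((186018/(32010*(1/12412) + 89633*(-1/55247)) + 3170*(-1/97785)) + 387663) = 713962/((186018/(16005/6206 - 89633/55247) - 634/19557) + 387663) = 713962/((186018/(327965837/342862882) - 634/19557) + 387663) = 713962/((186018*(342862882/327965837) - 634/19557) + 387663) = 713962/((63778667583876/327965837 - 634/19557) + 387663) = 713962/(1247319194007522274/6414027874209 + 387663) = 713962/(3733800481807005841/6414027874209) = 713962*(6414027874209/3733800481807005841) = 4579372169126006058/3733800481807005841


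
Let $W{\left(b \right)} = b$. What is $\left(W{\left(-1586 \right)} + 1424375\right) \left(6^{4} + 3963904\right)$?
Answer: $5641642942800$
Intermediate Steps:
$\left(W{\left(-1586 \right)} + 1424375\right) \left(6^{4} + 3963904\right) = \left(-1586 + 1424375\right) \left(6^{4} + 3963904\right) = 1422789 \left(1296 + 3963904\right) = 1422789 \cdot 3965200 = 5641642942800$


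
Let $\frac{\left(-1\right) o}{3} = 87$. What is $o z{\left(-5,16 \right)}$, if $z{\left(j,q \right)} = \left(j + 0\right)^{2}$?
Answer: $-6525$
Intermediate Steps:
$z{\left(j,q \right)} = j^{2}$
$o = -261$ ($o = \left(-3\right) 87 = -261$)
$o z{\left(-5,16 \right)} = - 261 \left(-5\right)^{2} = \left(-261\right) 25 = -6525$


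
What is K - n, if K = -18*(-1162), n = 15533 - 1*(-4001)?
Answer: 1382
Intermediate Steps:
n = 19534 (n = 15533 + 4001 = 19534)
K = 20916
K - n = 20916 - 1*19534 = 20916 - 19534 = 1382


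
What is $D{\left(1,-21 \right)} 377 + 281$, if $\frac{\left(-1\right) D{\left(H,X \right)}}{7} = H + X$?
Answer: $53061$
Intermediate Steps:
$D{\left(H,X \right)} = - 7 H - 7 X$ ($D{\left(H,X \right)} = - 7 \left(H + X\right) = - 7 H - 7 X$)
$D{\left(1,-21 \right)} 377 + 281 = \left(\left(-7\right) 1 - -147\right) 377 + 281 = \left(-7 + 147\right) 377 + 281 = 140 \cdot 377 + 281 = 52780 + 281 = 53061$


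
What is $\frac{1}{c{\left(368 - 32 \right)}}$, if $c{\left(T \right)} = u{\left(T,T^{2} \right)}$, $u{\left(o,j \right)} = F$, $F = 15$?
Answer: $\frac{1}{15} \approx 0.066667$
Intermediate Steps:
$u{\left(o,j \right)} = 15$
$c{\left(T \right)} = 15$
$\frac{1}{c{\left(368 - 32 \right)}} = \frac{1}{15}$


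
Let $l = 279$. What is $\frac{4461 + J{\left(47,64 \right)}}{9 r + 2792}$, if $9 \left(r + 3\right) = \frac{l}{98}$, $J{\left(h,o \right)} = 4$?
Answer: $\frac{437570}{271249} \approx 1.6132$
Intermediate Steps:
$r = - \frac{263}{98}$ ($r = -3 + \frac{279 \cdot \frac{1}{98}}{9} = -3 + \frac{1}{9} \cdot \frac{279}{98} = -3 + \frac{31}{98} = - \frac{263}{98} \approx -2.6837$)
$\frac{4461 + J{\left(47,64 \right)}}{9 r + 2792} = \frac{4461 + 4}{9 \left(- \frac{263}{98}\right) + 2792} = \frac{4465}{- \frac{2367}{98} + 2792} = \frac{4465}{\frac{271249}{98}} = 4465 \cdot \frac{98}{271249} = \frac{437570}{271249}$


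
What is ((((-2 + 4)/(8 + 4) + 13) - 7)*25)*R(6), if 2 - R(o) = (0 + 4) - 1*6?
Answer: 1850/3 ≈ 616.67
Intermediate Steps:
R(o) = 4 (R(o) = 2 - ((0 + 4) - 1*6) = 2 - (4 - 6) = 2 - 1*(-2) = 2 + 2 = 4)
((((-2 + 4)/(8 + 4) + 13) - 7)*25)*R(6) = ((((-2 + 4)/(8 + 4) + 13) - 7)*25)*4 = (((2/12 + 13) - 7)*25)*4 = (((2*(1/12) + 13) - 7)*25)*4 = (((1/6 + 13) - 7)*25)*4 = ((79/6 - 7)*25)*4 = ((37/6)*25)*4 = (925/6)*4 = 1850/3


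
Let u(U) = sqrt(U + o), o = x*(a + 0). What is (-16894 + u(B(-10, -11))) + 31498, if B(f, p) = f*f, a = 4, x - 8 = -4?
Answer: 14604 + 2*sqrt(29) ≈ 14615.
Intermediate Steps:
x = 4 (x = 8 - 4 = 4)
o = 16 (o = 4*(4 + 0) = 4*4 = 16)
B(f, p) = f**2
u(U) = sqrt(16 + U) (u(U) = sqrt(U + 16) = sqrt(16 + U))
(-16894 + u(B(-10, -11))) + 31498 = (-16894 + sqrt(16 + (-10)**2)) + 31498 = (-16894 + sqrt(16 + 100)) + 31498 = (-16894 + sqrt(116)) + 31498 = (-16894 + 2*sqrt(29)) + 31498 = 14604 + 2*sqrt(29)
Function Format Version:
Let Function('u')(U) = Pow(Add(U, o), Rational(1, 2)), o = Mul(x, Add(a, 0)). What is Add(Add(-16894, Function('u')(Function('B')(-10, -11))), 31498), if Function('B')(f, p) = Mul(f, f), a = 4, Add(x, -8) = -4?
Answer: Add(14604, Mul(2, Pow(29, Rational(1, 2)))) ≈ 14615.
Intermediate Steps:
x = 4 (x = Add(8, -4) = 4)
o = 16 (o = Mul(4, Add(4, 0)) = Mul(4, 4) = 16)
Function('B')(f, p) = Pow(f, 2)
Function('u')(U) = Pow(Add(16, U), Rational(1, 2)) (Function('u')(U) = Pow(Add(U, 16), Rational(1, 2)) = Pow(Add(16, U), Rational(1, 2)))
Add(Add(-16894, Function('u')(Function('B')(-10, -11))), 31498) = Add(Add(-16894, Pow(Add(16, Pow(-10, 2)), Rational(1, 2))), 31498) = Add(Add(-16894, Pow(Add(16, 100), Rational(1, 2))), 31498) = Add(Add(-16894, Pow(116, Rational(1, 2))), 31498) = Add(Add(-16894, Mul(2, Pow(29, Rational(1, 2)))), 31498) = Add(14604, Mul(2, Pow(29, Rational(1, 2))))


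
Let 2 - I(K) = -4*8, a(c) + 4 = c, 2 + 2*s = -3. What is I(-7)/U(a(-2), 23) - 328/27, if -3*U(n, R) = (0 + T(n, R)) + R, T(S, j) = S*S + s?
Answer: -42572/3051 ≈ -13.953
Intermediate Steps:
s = -5/2 (s = -1 + (1/2)*(-3) = -1 - 3/2 = -5/2 ≈ -2.5000)
a(c) = -4 + c
T(S, j) = -5/2 + S**2 (T(S, j) = S*S - 5/2 = S**2 - 5/2 = -5/2 + S**2)
U(n, R) = 5/6 - R/3 - n**2/3 (U(n, R) = -((0 + (-5/2 + n**2)) + R)/3 = -((-5/2 + n**2) + R)/3 = -(-5/2 + R + n**2)/3 = 5/6 - R/3 - n**2/3)
I(K) = 34 (I(K) = 2 - (-4)*8 = 2 - 1*(-32) = 2 + 32 = 34)
I(-7)/U(a(-2), 23) - 328/27 = 34/(5/6 - 1/3*23 - (-4 - 2)**2/3) - 328/27 = 34/(5/6 - 23/3 - 1/3*(-6)**2) - 328*1/27 = 34/(5/6 - 23/3 - 1/3*36) - 328/27 = 34/(5/6 - 23/3 - 12) - 328/27 = 34/(-113/6) - 328/27 = 34*(-6/113) - 328/27 = -204/113 - 328/27 = -42572/3051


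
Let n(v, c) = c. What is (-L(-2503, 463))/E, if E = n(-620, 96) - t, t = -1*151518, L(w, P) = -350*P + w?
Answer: 54851/50538 ≈ 1.0853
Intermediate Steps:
L(w, P) = w - 350*P
t = -151518
E = 151614 (E = 96 - 1*(-151518) = 96 + 151518 = 151614)
(-L(-2503, 463))/E = -(-2503 - 350*463)/151614 = -(-2503 - 162050)*(1/151614) = -1*(-164553)*(1/151614) = 164553*(1/151614) = 54851/50538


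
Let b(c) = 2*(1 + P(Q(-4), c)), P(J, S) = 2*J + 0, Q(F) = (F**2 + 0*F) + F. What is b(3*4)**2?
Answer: 2500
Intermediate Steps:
Q(F) = F + F**2 (Q(F) = (F**2 + 0) + F = F**2 + F = F + F**2)
P(J, S) = 2*J
b(c) = 50 (b(c) = 2*(1 + 2*(-4*(1 - 4))) = 2*(1 + 2*(-4*(-3))) = 2*(1 + 2*12) = 2*(1 + 24) = 2*25 = 50)
b(3*4)**2 = 50**2 = 2500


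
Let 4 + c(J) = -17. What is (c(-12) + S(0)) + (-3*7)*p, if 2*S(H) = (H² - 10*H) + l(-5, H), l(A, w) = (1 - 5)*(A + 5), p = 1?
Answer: -42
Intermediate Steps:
c(J) = -21 (c(J) = -4 - 17 = -21)
l(A, w) = -20 - 4*A (l(A, w) = -4*(5 + A) = -20 - 4*A)
S(H) = H²/2 - 5*H (S(H) = ((H² - 10*H) + (-20 - 4*(-5)))/2 = ((H² - 10*H) + (-20 + 20))/2 = ((H² - 10*H) + 0)/2 = (H² - 10*H)/2 = H²/2 - 5*H)
(c(-12) + S(0)) + (-3*7)*p = (-21 + (½)*0*(-10 + 0)) - 3*7*1 = (-21 + (½)*0*(-10)) - 21*1 = (-21 + 0) - 21 = -21 - 21 = -42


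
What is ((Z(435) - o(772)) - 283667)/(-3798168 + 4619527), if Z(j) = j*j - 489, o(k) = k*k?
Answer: -690915/821359 ≈ -0.84119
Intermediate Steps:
o(k) = k²
Z(j) = -489 + j² (Z(j) = j² - 489 = -489 + j²)
((Z(435) - o(772)) - 283667)/(-3798168 + 4619527) = (((-489 + 435²) - 1*772²) - 283667)/(-3798168 + 4619527) = (((-489 + 189225) - 1*595984) - 283667)/821359 = ((188736 - 595984) - 283667)*(1/821359) = (-407248 - 283667)*(1/821359) = -690915*1/821359 = -690915/821359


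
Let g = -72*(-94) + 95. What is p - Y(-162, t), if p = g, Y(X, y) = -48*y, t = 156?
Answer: 14351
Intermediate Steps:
g = 6863 (g = 6768 + 95 = 6863)
p = 6863
p - Y(-162, t) = 6863 - (-48)*156 = 6863 - 1*(-7488) = 6863 + 7488 = 14351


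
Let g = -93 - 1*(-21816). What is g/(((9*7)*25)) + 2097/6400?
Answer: 1897733/134400 ≈ 14.120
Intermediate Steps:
g = 21723 (g = -93 + 21816 = 21723)
g/(((9*7)*25)) + 2097/6400 = 21723/(((9*7)*25)) + 2097/6400 = 21723/((63*25)) + 2097*(1/6400) = 21723/1575 + 2097/6400 = 21723*(1/1575) + 2097/6400 = 7241/525 + 2097/6400 = 1897733/134400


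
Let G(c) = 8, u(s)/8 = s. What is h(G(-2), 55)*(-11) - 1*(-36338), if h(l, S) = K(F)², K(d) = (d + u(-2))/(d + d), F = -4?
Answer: 145077/4 ≈ 36269.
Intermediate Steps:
u(s) = 8*s
K(d) = (-16 + d)/(2*d) (K(d) = (d + 8*(-2))/(d + d) = (d - 16)/((2*d)) = (-16 + d)*(1/(2*d)) = (-16 + d)/(2*d))
h(l, S) = 25/4 (h(l, S) = ((½)*(-16 - 4)/(-4))² = ((½)*(-¼)*(-20))² = (5/2)² = 25/4)
h(G(-2), 55)*(-11) - 1*(-36338) = (25/4)*(-11) - 1*(-36338) = -275/4 + 36338 = 145077/4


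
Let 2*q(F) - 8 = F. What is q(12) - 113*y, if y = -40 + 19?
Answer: 2383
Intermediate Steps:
q(F) = 4 + F/2
y = -21
q(12) - 113*y = (4 + (1/2)*12) - 113*(-21) = (4 + 6) + 2373 = 10 + 2373 = 2383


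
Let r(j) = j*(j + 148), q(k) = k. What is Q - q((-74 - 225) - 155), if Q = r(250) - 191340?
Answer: -91386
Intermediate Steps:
r(j) = j*(148 + j)
Q = -91840 (Q = 250*(148 + 250) - 191340 = 250*398 - 191340 = 99500 - 191340 = -91840)
Q - q((-74 - 225) - 155) = -91840 - ((-74 - 225) - 155) = -91840 - (-299 - 155) = -91840 - 1*(-454) = -91840 + 454 = -91386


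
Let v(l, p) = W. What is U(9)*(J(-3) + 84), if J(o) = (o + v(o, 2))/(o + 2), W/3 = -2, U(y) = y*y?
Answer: 7533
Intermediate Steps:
U(y) = y**2
W = -6 (W = 3*(-2) = -6)
v(l, p) = -6
J(o) = (-6 + o)/(2 + o) (J(o) = (o - 6)/(o + 2) = (-6 + o)/(2 + o))
U(9)*(J(-3) + 84) = 9**2*((-6 - 3)/(2 - 3) + 84) = 81*(-9/(-1) + 84) = 81*(-1*(-9) + 84) = 81*(9 + 84) = 81*93 = 7533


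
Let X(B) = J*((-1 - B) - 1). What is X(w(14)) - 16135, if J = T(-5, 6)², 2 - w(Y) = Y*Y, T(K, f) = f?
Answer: -9223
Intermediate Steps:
w(Y) = 2 - Y² (w(Y) = 2 - Y*Y = 2 - Y²)
J = 36 (J = 6² = 36)
X(B) = -72 - 36*B (X(B) = 36*((-1 - B) - 1) = 36*(-2 - B) = -72 - 36*B)
X(w(14)) - 16135 = (-72 - 36*(2 - 1*14²)) - 16135 = (-72 - 36*(2 - 1*196)) - 16135 = (-72 - 36*(2 - 196)) - 16135 = (-72 - 36*(-194)) - 16135 = (-72 + 6984) - 16135 = 6912 - 16135 = -9223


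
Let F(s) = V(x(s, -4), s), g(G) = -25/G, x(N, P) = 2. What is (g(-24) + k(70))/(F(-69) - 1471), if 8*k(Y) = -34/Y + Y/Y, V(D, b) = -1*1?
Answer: -929/1236480 ≈ -0.00075133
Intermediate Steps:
V(D, b) = -1
k(Y) = 1/8 - 17/(4*Y) (k(Y) = (-34/Y + Y/Y)/8 = (-34/Y + 1)/8 = (1 - 34/Y)/8 = 1/8 - 17/(4*Y))
F(s) = -1
(g(-24) + k(70))/(F(-69) - 1471) = (-25/(-24) + (1/8)*(-34 + 70)/70)/(-1 - 1471) = (-25*(-1/24) + (1/8)*(1/70)*36)/(-1472) = (25/24 + 9/140)*(-1/1472) = (929/840)*(-1/1472) = -929/1236480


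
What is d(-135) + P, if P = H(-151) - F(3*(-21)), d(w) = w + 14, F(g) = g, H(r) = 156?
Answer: 98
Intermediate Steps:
d(w) = 14 + w
P = 219 (P = 156 - 3*(-21) = 156 - 1*(-63) = 156 + 63 = 219)
d(-135) + P = (14 - 135) + 219 = -121 + 219 = 98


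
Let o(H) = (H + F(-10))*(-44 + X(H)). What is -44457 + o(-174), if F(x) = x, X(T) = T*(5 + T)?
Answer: -5447065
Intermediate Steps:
o(H) = (-44 + H*(5 + H))*(-10 + H) (o(H) = (H - 10)*(-44 + H*(5 + H)) = (-10 + H)*(-44 + H*(5 + H)) = (-44 + H*(5 + H))*(-10 + H))
-44457 + o(-174) = -44457 + (440 + (-174)**3 - 94*(-174) - 5*(-174)**2) = -44457 + (440 - 5268024 + 16356 - 5*30276) = -44457 + (440 - 5268024 + 16356 - 151380) = -44457 - 5402608 = -5447065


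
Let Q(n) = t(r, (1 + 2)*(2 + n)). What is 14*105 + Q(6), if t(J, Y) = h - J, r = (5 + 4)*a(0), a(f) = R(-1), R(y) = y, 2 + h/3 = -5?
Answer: 1458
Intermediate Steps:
h = -21 (h = -6 + 3*(-5) = -6 - 15 = -21)
a(f) = -1
r = -9 (r = (5 + 4)*(-1) = 9*(-1) = -9)
t(J, Y) = -21 - J
Q(n) = -12 (Q(n) = -21 - 1*(-9) = -21 + 9 = -12)
14*105 + Q(6) = 14*105 - 12 = 1470 - 12 = 1458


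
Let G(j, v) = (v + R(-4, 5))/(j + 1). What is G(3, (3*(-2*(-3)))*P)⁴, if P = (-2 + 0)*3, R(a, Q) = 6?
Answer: 6765201/16 ≈ 4.2283e+5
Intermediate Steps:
P = -6 (P = -2*3 = -6)
G(j, v) = (6 + v)/(1 + j) (G(j, v) = (v + 6)/(j + 1) = (6 + v)/(1 + j))
G(3, (3*(-2*(-3)))*P)⁴ = ((6 + (3*(-2*(-3)))*(-6))/(1 + 3))⁴ = ((6 + (3*6)*(-6))/4)⁴ = ((6 + 18*(-6))/4)⁴ = ((6 - 108)/4)⁴ = ((¼)*(-102))⁴ = (-51/2)⁴ = 6765201/16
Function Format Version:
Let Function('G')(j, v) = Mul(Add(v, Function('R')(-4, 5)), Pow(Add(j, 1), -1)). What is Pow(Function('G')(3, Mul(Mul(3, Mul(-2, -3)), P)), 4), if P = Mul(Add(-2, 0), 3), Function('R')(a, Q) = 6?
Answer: Rational(6765201, 16) ≈ 4.2283e+5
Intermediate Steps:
P = -6 (P = Mul(-2, 3) = -6)
Function('G')(j, v) = Mul(Pow(Add(1, j), -1), Add(6, v)) (Function('G')(j, v) = Mul(Add(v, 6), Pow(Add(j, 1), -1)) = Mul(Add(6, v), Pow(Add(1, j), -1)) = Mul(Pow(Add(1, j), -1), Add(6, v)))
Pow(Function('G')(3, Mul(Mul(3, Mul(-2, -3)), P)), 4) = Pow(Mul(Pow(Add(1, 3), -1), Add(6, Mul(Mul(3, Mul(-2, -3)), -6))), 4) = Pow(Mul(Pow(4, -1), Add(6, Mul(Mul(3, 6), -6))), 4) = Pow(Mul(Rational(1, 4), Add(6, Mul(18, -6))), 4) = Pow(Mul(Rational(1, 4), Add(6, -108)), 4) = Pow(Mul(Rational(1, 4), -102), 4) = Pow(Rational(-51, 2), 4) = Rational(6765201, 16)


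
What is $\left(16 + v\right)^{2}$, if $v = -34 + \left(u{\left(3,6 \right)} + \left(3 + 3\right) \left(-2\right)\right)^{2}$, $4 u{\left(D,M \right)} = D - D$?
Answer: $15876$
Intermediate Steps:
$u{\left(D,M \right)} = 0$ ($u{\left(D,M \right)} = \frac{D - D}{4} = \frac{1}{4} \cdot 0 = 0$)
$v = 110$ ($v = -34 + \left(0 + \left(3 + 3\right) \left(-2\right)\right)^{2} = -34 + \left(0 + 6 \left(-2\right)\right)^{2} = -34 + \left(0 - 12\right)^{2} = -34 + \left(-12\right)^{2} = -34 + 144 = 110$)
$\left(16 + v\right)^{2} = \left(16 + 110\right)^{2} = 126^{2} = 15876$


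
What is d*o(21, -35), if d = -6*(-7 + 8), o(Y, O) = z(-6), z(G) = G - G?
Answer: 0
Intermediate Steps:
z(G) = 0
o(Y, O) = 0
d = -6 (d = -6*1 = -6)
d*o(21, -35) = -6*0 = 0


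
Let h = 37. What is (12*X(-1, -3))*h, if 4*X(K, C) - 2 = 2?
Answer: 444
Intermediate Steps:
X(K, C) = 1 (X(K, C) = ½ + (¼)*2 = ½ + ½ = 1)
(12*X(-1, -3))*h = (12*1)*37 = 12*37 = 444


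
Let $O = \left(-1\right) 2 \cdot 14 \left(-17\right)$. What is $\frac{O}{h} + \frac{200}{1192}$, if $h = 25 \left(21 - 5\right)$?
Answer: $\frac{20231}{14900} \approx 1.3578$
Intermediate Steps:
$h = 400$ ($h = 25 \cdot 16 = 400$)
$O = 476$ ($O = \left(-2\right) 14 \left(-17\right) = \left(-28\right) \left(-17\right) = 476$)
$\frac{O}{h} + \frac{200}{1192} = \frac{476}{400} + \frac{200}{1192} = 476 \cdot \frac{1}{400} + 200 \cdot \frac{1}{1192} = \frac{119}{100} + \frac{25}{149} = \frac{20231}{14900}$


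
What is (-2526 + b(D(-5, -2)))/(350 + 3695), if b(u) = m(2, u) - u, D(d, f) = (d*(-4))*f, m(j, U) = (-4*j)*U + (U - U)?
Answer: -2166/4045 ≈ -0.53548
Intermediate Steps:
m(j, U) = -4*U*j (m(j, U) = -4*U*j + 0 = -4*U*j)
D(d, f) = -4*d*f (D(d, f) = (-4*d)*f = -4*d*f)
b(u) = -9*u (b(u) = -4*u*2 - u = -8*u - u = -9*u)
(-2526 + b(D(-5, -2)))/(350 + 3695) = (-2526 - (-36)*(-5)*(-2))/(350 + 3695) = (-2526 - 9*(-40))/4045 = (-2526 + 360)*(1/4045) = -2166*1/4045 = -2166/4045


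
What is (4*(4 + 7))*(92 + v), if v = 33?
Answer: 5500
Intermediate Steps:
(4*(4 + 7))*(92 + v) = (4*(4 + 7))*(92 + 33) = (4*11)*125 = 44*125 = 5500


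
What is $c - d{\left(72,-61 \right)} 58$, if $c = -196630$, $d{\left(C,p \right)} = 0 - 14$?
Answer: $-195818$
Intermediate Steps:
$d{\left(C,p \right)} = -14$ ($d{\left(C,p \right)} = 0 - 14 = -14$)
$c - d{\left(72,-61 \right)} 58 = -196630 - \left(-14\right) 58 = -196630 - -812 = -196630 + 812 = -195818$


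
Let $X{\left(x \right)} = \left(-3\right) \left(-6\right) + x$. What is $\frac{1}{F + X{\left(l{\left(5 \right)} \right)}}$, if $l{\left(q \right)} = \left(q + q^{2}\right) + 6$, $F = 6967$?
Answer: $\frac{1}{7021} \approx 0.00014243$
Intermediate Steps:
$l{\left(q \right)} = 6 + q + q^{2}$
$X{\left(x \right)} = 18 + x$
$\frac{1}{F + X{\left(l{\left(5 \right)} \right)}} = \frac{1}{6967 + \left(18 + \left(6 + 5 + 5^{2}\right)\right)} = \frac{1}{6967 + \left(18 + \left(6 + 5 + 25\right)\right)} = \frac{1}{6967 + \left(18 + 36\right)} = \frac{1}{6967 + 54} = \frac{1}{7021}$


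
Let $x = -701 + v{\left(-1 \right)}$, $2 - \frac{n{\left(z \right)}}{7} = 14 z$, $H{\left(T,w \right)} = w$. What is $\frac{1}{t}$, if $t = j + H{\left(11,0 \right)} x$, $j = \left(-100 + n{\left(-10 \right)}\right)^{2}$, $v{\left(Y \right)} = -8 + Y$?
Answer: $\frac{1}{799236} \approx 1.2512 \cdot 10^{-6}$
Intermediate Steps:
$n{\left(z \right)} = 14 - 98 z$ ($n{\left(z \right)} = 14 - 7 \cdot 14 z = 14 - 98 z$)
$x = -710$ ($x = -701 - 9 = -710$)
$j = 799236$ ($j = \left(-100 + \left(14 - -980\right)\right)^{2} = \left(-100 + \left(14 + 980\right)\right)^{2} = \left(-100 + 994\right)^{2} = 894^{2} = 799236$)
$t = 799236$ ($t = 799236 + 0 \left(-710\right) = 799236 + 0 = 799236$)
$\frac{1}{t} = \frac{1}{799236}$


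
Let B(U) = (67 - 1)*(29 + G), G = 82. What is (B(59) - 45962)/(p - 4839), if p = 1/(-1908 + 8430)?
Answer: 19383384/2427689 ≈ 7.9843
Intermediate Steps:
p = 1/6522 ≈ 0.00015333
B(U) = 7326 (B(U) = (67 - 1)*(29 + 82) = 66*111 = 7326)
(B(59) - 45962)/(p - 4839) = (7326 - 45962)/(1/6522 - 4839) = -38636/(-31559957/6522) = -38636*(-6522/31559957) = 19383384/2427689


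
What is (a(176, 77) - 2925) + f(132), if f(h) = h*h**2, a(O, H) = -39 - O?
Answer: 2296828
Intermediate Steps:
f(h) = h**3
(a(176, 77) - 2925) + f(132) = ((-39 - 1*176) - 2925) + 132**3 = ((-39 - 176) - 2925) + 2299968 = (-215 - 2925) + 2299968 = -3140 + 2299968 = 2296828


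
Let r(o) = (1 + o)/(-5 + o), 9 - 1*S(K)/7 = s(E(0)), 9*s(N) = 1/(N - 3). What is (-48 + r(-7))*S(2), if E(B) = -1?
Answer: -216125/72 ≈ -3001.7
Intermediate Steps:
s(N) = 1/(9*(-3 + N)) (s(N) = 1/(9*(N - 3)) = 1/(9*(-3 + N)))
S(K) = 2275/36 (S(K) = 63 - 7/(9*(-3 - 1)) = 63 - 7/(9*(-4)) = 63 - 7*(-1)/(9*4) = 63 - 7*(-1/36) = 63 + 7/36 = 2275/36)
r(o) = (1 + o)/(-5 + o)
(-48 + r(-7))*S(2) = (-48 + (1 - 7)/(-5 - 7))*(2275/36) = (-48 - 6/(-12))*(2275/36) = (-48 - 1/12*(-6))*(2275/36) = (-48 + ½)*(2275/36) = -95/2*2275/36 = -216125/72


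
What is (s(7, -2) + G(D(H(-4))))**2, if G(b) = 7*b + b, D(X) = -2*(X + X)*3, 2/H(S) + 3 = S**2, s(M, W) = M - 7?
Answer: 36864/169 ≈ 218.13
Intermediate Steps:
s(M, W) = -7 + M
H(S) = 2/(-3 + S**2)
D(X) = -12*X (D(X) = -4*X*3 = -12*X)
G(b) = 8*b
(s(7, -2) + G(D(H(-4))))**2 = ((-7 + 7) + 8*(-24/(-3 + (-4)**2)))**2 = (0 + 8*(-24/(-3 + 16)))**2 = (0 + 8*(-24/13))**2 = (0 - 192/13)**2 = (-192/13)**2 = 36864/169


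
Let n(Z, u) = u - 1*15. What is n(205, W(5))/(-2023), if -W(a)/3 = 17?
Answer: 66/2023 ≈ 0.032625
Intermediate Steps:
W(a) = -51 (W(a) = -3*17 = -51)
n(Z, u) = -15 + u (n(Z, u) = u - 15 = -15 + u)
n(205, W(5))/(-2023) = (-15 - 51)/(-2023) = -66*(-1/2023) = 66/2023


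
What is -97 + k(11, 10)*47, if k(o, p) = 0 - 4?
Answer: -285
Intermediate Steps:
k(o, p) = -4
-97 + k(11, 10)*47 = -97 - 4*47 = -97 - 188 = -285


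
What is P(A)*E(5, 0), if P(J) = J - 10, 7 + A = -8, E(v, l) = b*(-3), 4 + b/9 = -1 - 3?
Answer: -5400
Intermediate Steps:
b = -72 (b = -36 + 9*(-1 - 3) = -36 + 9*(-4) = -36 - 36 = -72)
E(v, l) = 216 (E(v, l) = -72*(-3) = 216)
A = -15 (A = -7 - 8 = -15)
P(J) = -10 + J
P(A)*E(5, 0) = (-10 - 15)*216 = -25*216 = -5400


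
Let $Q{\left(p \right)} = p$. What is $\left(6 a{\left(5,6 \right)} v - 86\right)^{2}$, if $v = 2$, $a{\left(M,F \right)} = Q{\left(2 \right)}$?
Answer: $3844$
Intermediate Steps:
$a{\left(M,F \right)} = 2$
$\left(6 a{\left(5,6 \right)} v - 86\right)^{2} = \left(6 \cdot 2 \cdot 2 - 86\right)^{2} = \left(12 \cdot 2 - 86\right)^{2} = \left(24 - 86\right)^{2} = \left(-62\right)^{2} = 3844$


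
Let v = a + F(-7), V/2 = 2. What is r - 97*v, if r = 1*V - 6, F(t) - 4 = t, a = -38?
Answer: 3975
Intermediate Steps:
V = 4 (V = 2*2 = 4)
F(t) = 4 + t
r = -2 (r = 1*4 - 6 = 4 - 6 = -2)
v = -41 (v = -38 + (4 - 7) = -38 - 3 = -41)
r - 97*v = -2 - 97*(-41) = -2 + 3977 = 3975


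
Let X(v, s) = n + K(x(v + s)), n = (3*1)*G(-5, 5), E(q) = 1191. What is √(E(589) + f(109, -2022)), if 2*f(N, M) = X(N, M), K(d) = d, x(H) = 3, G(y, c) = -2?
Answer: √4758/2 ≈ 34.489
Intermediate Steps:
n = -6 (n = (3*1)*(-2) = 3*(-2) = -6)
X(v, s) = -3 (X(v, s) = -6 + 3 = -3)
f(N, M) = -3/2 (f(N, M) = (½)*(-3) = -3/2)
√(E(589) + f(109, -2022)) = √(1191 - 3/2) = √(2379/2) = √4758/2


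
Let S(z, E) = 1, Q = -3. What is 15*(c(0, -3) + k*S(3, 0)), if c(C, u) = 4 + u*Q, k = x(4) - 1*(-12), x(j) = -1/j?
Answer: 1485/4 ≈ 371.25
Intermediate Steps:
k = 47/4 (k = -1/4 - 1*(-12) = -1*¼ + 12 = -¼ + 12 = 47/4 ≈ 11.750)
c(C, u) = 4 - 3*u (c(C, u) = 4 + u*(-3) = 4 - 3*u)
15*(c(0, -3) + k*S(3, 0)) = 15*((4 - 3*(-3)) + (47/4)*1) = 15*((4 + 9) + 47/4) = 15*(13 + 47/4) = 15*(99/4) = 1485/4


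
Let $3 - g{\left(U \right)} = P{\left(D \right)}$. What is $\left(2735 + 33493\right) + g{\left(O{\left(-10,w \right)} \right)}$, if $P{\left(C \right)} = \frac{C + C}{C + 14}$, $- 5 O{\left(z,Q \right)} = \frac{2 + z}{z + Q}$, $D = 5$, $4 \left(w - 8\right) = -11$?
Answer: $\frac{688379}{19} \approx 36231.0$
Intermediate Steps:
$w = \frac{21}{4}$ ($w = 8 + \frac{1}{4} \left(-11\right) = 8 - \frac{11}{4} = \frac{21}{4} \approx 5.25$)
$O{\left(z,Q \right)} = - \frac{2 + z}{5 \left(Q + z\right)}$ ($O{\left(z,Q \right)} = - \frac{\left(2 + z\right) \frac{1}{z + Q}}{5} = - \frac{\left(2 + z\right) \frac{1}{Q + z}}{5} = - \frac{\frac{1}{Q + z} \left(2 + z\right)}{5} = - \frac{2 + z}{5 \left(Q + z\right)}$)
$P{\left(C \right)} = \frac{2 C}{14 + C}$
$g{\left(U \right)} = \frac{47}{19}$ ($g{\left(U \right)} = 3 - 2 \cdot 5 \frac{1}{14 + 5} = 3 - 2 \cdot 5 \cdot \frac{1}{19} = 3 - \frac{10}{19} = \frac{47}{19}$)
$\left(2735 + 33493\right) + g{\left(O{\left(-10,w \right)} \right)} = \left(2735 + 33493\right) + \frac{47}{19} = 36228 + \frac{47}{19} = \frac{688379}{19}$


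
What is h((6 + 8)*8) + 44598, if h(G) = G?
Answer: 44710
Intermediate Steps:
h((6 + 8)*8) + 44598 = (6 + 8)*8 + 44598 = 14*8 + 44598 = 112 + 44598 = 44710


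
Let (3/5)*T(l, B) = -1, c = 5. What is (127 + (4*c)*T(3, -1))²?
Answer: 78961/9 ≈ 8773.4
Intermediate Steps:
T(l, B) = -5/3 (T(l, B) = (5/3)*(-1) = -5/3)
(127 + (4*c)*T(3, -1))² = (127 + (4*5)*(-5/3))² = (127 + 20*(-5/3))² = (127 - 100/3)² = (281/3)² = 78961/9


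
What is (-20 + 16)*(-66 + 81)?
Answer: -60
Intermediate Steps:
(-20 + 16)*(-66 + 81) = -4*15 = -60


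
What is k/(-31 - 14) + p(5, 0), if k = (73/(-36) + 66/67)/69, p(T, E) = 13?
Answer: 19472579/1497852 ≈ 13.000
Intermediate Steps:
k = -2515/166428 (k = (73*(-1/36) + 66*(1/67))*(1/69) = (-73/36 + 66/67)*(1/69) = -2515/2412*1/69 = -2515/166428 ≈ -0.015112)
k/(-31 - 14) + p(5, 0) = -2515/(166428*(-31 - 14)) + 13 = -2515/166428/(-45) + 13 = -2515/166428*(-1/45) + 13 = 503/1497852 + 13 = 19472579/1497852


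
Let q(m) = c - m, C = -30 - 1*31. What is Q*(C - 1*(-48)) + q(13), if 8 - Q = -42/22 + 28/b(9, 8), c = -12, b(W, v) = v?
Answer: -2383/22 ≈ -108.32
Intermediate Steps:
C = -61 (C = -30 - 31 = -61)
q(m) = -12 - m
Q = 141/22 (Q = 8 - (-42/22 + 28/8) = 8 - (-42*1/22 + 28*(1/8)) = 8 - (-21/11 + 7/2) = 8 - 1*35/22 = 8 - 35/22 = 141/22 ≈ 6.4091)
Q*(C - 1*(-48)) + q(13) = 141*(-61 - 1*(-48))/22 + (-12 - 1*13) = 141*(-61 + 48)/22 + (-12 - 13) = (141/22)*(-13) - 25 = -1833/22 - 25 = -2383/22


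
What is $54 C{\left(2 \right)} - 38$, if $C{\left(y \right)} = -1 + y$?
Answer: $16$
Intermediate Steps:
$54 C{\left(2 \right)} - 38 = 54 \left(-1 + 2\right) - 38 = 54 \cdot 1 - 38 = 54 - 38 = 16$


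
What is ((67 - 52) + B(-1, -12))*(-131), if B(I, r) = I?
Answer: -1834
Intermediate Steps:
((67 - 52) + B(-1, -12))*(-131) = ((67 - 52) - 1)*(-131) = (15 - 1)*(-131) = 14*(-131) = -1834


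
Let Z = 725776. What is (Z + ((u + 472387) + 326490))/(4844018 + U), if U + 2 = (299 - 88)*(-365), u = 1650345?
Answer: 3174998/4767001 ≈ 0.66604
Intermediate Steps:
U = -77017 (U = -2 + (299 - 88)*(-365) = -2 + 211*(-365) = -2 - 77015 = -77017)
(Z + ((u + 472387) + 326490))/(4844018 + U) = (725776 + ((1650345 + 472387) + 326490))/(4844018 - 77017) = (725776 + (2122732 + 326490))/4767001 = (725776 + 2449222)*(1/4767001) = 3174998*(1/4767001) = 3174998/4767001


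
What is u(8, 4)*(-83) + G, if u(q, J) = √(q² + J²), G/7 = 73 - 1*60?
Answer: 91 - 332*√5 ≈ -651.38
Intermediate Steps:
G = 91 (G = 7*(73 - 1*60) = 7*(73 - 60) = 7*13 = 91)
u(q, J) = √(J² + q²)
u(8, 4)*(-83) + G = √(4² + 8²)*(-83) + 91 = √(16 + 64)*(-83) + 91 = √80*(-83) + 91 = (4*√5)*(-83) + 91 = -332*√5 + 91 = 91 - 332*√5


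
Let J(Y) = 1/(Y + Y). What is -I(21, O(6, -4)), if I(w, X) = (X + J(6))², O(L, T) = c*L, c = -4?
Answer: -82369/144 ≈ -572.01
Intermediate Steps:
O(L, T) = -4*L
J(Y) = 1/(2*Y)
I(w, X) = (1/12 + X)² (I(w, X) = (X + (½)/6)² = (X + (½)*(⅙))² = (X + 1/12)² = (1/12 + X)²)
-I(21, O(6, -4)) = -(1 + 12*(-4*6))²/144 = -(1 + 12*(-24))²/144 = -(1 - 288)²/144 = -(-287)²/144 = -82369/144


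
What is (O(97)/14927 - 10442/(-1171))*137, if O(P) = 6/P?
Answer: 2071327279688/1695513149 ≈ 1221.7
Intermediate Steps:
(O(97)/14927 - 10442/(-1171))*137 = ((6/97)/14927 - 10442/(-1171))*137 = ((6*(1/97))*(1/14927) - 10442*(-1/1171))*137 = ((6/97)*(1/14927) + 10442/1171)*137 = (6/1447919 + 10442/1171)*137 = (15119177224/1695513149)*137 = 2071327279688/1695513149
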